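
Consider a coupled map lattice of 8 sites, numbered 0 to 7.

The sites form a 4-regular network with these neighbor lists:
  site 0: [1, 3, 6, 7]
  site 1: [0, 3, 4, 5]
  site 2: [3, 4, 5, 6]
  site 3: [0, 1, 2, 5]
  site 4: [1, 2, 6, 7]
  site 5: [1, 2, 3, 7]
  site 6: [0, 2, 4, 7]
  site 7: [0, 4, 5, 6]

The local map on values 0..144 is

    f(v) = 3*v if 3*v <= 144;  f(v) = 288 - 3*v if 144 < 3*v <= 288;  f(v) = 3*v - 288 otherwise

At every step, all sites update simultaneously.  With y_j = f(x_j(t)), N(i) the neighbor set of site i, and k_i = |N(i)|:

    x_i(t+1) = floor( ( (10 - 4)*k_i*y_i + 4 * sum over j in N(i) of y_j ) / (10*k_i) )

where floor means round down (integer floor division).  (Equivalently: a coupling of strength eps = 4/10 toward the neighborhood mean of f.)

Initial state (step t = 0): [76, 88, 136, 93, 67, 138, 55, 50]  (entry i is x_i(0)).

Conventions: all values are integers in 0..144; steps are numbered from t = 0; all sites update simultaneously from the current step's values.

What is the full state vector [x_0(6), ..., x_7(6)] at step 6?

Simulating step by step:
t=0: [76, 88, 136, 93, 67, 138, 55, 50]
t=1: [65, 42, 106, 38, 92, 104, 114, 122]
t=2: [93, 99, 38, 95, 36, 49, 53, 65]
t=3: [28, 31, 106, 29, 99, 106, 109, 94]
t=4: [72, 76, 34, 75, 22, 39, 36, 19]
t=5: [72, 67, 96, 72, 72, 98, 94, 70]
t=6: [67, 74, 15, 59, 60, 27, 25, 62]

Answer: [67, 74, 15, 59, 60, 27, 25, 62]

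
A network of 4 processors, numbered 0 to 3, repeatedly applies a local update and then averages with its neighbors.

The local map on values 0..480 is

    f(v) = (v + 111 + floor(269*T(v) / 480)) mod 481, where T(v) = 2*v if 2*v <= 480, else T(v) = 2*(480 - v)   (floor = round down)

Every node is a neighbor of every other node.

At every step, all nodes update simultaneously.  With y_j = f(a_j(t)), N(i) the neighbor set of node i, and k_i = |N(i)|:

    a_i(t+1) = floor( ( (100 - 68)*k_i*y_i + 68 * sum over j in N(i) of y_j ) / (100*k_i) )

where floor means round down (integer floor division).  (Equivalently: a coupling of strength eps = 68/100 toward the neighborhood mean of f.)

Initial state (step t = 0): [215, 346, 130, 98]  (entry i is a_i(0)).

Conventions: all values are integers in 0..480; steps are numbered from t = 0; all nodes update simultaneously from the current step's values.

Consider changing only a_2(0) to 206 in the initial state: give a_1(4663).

Answer: a_1(4663) = 123
Key observation: The state at step 9, [123, 123, 123, 123], reappears at step 11: the system is in a cycle of period 2 from step 9 on.  Therefore the state at step 4663 equals the state at step 9 + ((4663 - 9) mod 2) = 9, which is [123, 123, 123, 123].

Derivation:
t=0: [215, 346, 206, 98]
t=1: [142, 146, 141, 164]
t=2: [423, 424, 423, 428]
t=3: [116, 116, 116, 116]
t=4: [357, 357, 357, 357]
t=5: [124, 124, 124, 124]
t=6: [373, 373, 373, 373]
t=7: [122, 122, 122, 122]
t=8: [369, 369, 369, 369]
t=9: [123, 123, 123, 123]
t=10: [371, 371, 371, 371]
t=11: [123, 123, 123, 123]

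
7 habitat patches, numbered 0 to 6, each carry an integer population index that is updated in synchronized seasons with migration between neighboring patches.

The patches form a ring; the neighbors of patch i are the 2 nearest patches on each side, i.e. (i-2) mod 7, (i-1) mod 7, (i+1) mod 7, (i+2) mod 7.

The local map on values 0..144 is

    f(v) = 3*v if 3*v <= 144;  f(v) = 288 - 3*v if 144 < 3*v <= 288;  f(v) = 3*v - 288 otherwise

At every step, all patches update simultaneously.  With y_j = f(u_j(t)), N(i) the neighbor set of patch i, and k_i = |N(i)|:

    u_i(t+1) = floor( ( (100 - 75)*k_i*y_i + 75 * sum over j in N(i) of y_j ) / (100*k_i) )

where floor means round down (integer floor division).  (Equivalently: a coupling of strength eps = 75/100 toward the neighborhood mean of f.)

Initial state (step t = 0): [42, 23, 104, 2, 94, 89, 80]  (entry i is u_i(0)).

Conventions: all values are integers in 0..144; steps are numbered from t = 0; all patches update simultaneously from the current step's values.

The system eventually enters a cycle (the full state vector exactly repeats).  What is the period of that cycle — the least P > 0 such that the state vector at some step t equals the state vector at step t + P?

Simulating step by step:
t=0: [42, 23, 104, 2, 94, 89, 80]
t=1: [61, 55, 44, 24, 20, 40, 53]
t=2: [120, 112, 100, 99, 99, 98, 108]
t=3: [37, 36, 28, 16, 14, 25, 34]
t=4: [96, 91, 78, 69, 68, 75, 88]
t=5: [29, 33, 47, 60, 62, 51, 36]
t=6: [112, 108, 109, 116, 117, 109, 106]
t=7: [39, 42, 48, 48, 47, 47, 42]
t=8: [129, 131, 135, 139, 139, 134, 129]
t=9: [106, 109, 115, 119, 118, 114, 108]
t=10: [42, 45, 52, 57, 57, 51, 44]
t=11: [131, 128, 125, 126, 126, 126, 129]
t=12: [96, 95, 93, 90, 91, 94, 96]
t=13: [3, 5, 9, 10, 9, 7, 4]
t=14: [16, 18, 21, 24, 23, 19, 16]
t=15: [53, 56, 61, 63, 62, 58, 54]
t=16: [119, 116, 110, 107, 108, 114, 118]
t=17: [58, 54, 47, 44, 45, 51, 57]
t=18: [125, 126, 130, 133, 132, 127, 124]
t=19: [90, 94, 99, 101, 100, 96, 91]
t=20: [10, 12, 11, 8, 10, 11, 10]
t=21: [32, 30, 30, 30, 30, 29, 31]
t=22: [91, 91, 91, 89, 90, 90, 91]
t=23: [15, 16, 16, 17, 17, 17, 16]
t=24: [47, 48, 48, 49, 49, 49, 48]
t=25: [142, 142, 142, 142, 142, 141, 142]
t=26: [137, 138, 138, 137, 137, 137, 137]
t=27: [124, 124, 124, 124, 123, 123, 123]
t=28: [82, 83, 83, 82, 82, 82, 82]
t=29: [40, 40, 40, 40, 41, 42, 41]
t=30: [121, 120, 120, 121, 122, 122, 122]
t=31: [75, 74, 74, 75, 76, 76, 76]
t=32: [63, 63, 63, 63, 61, 61, 61]
t=33: [101, 100, 100, 101, 102, 102, 102]
t=34: [15, 14, 14, 15, 16, 16, 16]
t=35: [45, 44, 44, 45, 46, 46, 46]
t=36: [135, 134, 134, 135, 136, 136, 136]
t=37: [117, 116, 116, 117, 118, 118, 118]
t=38: [63, 62, 62, 63, 64, 64, 64]
t=39: [99, 99, 99, 99, 97, 97, 97]
t=40: [6, 7, 7, 6, 5, 5, 5]
t=41: [18, 18, 18, 18, 16, 16, 16]
t=42: [51, 52, 52, 51, 50, 50, 50]
t=43: [135, 134, 134, 135, 136, 136, 136]

Answer: 7
Key observation: The state at step 36, [135, 134, 134, 135, 136, 136, 136], reappears at step 43 — and no state repeats earlier — so the cycle the system enters has period 7.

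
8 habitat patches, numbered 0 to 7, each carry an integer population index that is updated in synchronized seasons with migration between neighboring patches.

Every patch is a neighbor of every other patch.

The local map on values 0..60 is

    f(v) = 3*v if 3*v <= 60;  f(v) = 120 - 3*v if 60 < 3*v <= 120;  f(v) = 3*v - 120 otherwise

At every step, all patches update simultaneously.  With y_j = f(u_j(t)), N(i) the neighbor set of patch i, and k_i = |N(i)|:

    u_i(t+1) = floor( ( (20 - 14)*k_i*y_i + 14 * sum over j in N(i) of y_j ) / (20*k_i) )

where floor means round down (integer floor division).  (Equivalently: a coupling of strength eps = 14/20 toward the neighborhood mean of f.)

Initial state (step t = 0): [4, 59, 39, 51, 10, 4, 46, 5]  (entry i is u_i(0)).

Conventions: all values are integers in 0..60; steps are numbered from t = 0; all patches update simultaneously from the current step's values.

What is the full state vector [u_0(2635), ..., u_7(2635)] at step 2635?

Simulating step by step:
t=0: [4, 59, 39, 51, 10, 4, 46, 5]
t=1: [20, 29, 18, 24, 24, 20, 21, 21]
t=2: [53, 48, 52, 51, 51, 53, 53, 53]
t=3: [36, 33, 35, 34, 34, 36, 36, 36]
t=4: [14, 16, 15, 15, 15, 14, 14, 14]
t=5: [43, 44, 44, 44, 44, 43, 43, 43]
t=6: [10, 10, 10, 10, 10, 10, 10, 10]
t=7: [30, 30, 30, 30, 30, 30, 30, 30]
t=8: [30, 30, 30, 30, 30, 30, 30, 30]

Answer: [30, 30, 30, 30, 30, 30, 30, 30]
Key observation: The state at step 7, [30, 30, 30, 30, 30, 30, 30, 30], reappears at step 8: the system is in a cycle of period 1 from step 7 on.  Therefore the state at step 2635 equals the state at step 7 + ((2635 - 7) mod 1) = 7, which is [30, 30, 30, 30, 30, 30, 30, 30].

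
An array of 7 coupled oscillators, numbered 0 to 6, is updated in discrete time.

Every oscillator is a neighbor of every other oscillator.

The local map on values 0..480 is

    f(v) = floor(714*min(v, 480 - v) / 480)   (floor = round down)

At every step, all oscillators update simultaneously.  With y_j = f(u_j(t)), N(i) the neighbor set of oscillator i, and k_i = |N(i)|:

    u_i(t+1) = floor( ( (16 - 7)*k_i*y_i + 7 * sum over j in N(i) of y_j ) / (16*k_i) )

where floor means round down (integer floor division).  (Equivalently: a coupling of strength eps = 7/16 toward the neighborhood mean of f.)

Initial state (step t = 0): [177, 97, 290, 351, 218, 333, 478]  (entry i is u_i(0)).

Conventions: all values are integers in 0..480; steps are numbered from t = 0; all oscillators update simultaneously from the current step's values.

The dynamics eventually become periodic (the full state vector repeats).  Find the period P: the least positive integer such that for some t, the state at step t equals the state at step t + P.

Answer: 11
Key observation: The state at step 45, [318, 318, 318, 318, 318, 318, 318], reappears at step 56 — and no state repeats earlier — so the cycle the system enters has period 11.

Derivation:
t=0: [177, 97, 290, 351, 218, 333, 478]
t=1: [232, 174, 241, 197, 262, 210, 104]
t=2: [317, 275, 322, 292, 307, 301, 224]
t=3: [258, 288, 254, 276, 265, 269, 302]
t=4: [318, 296, 321, 305, 312, 310, 286]
t=5: [248, 264, 246, 258, 253, 254, 272]
t=6: [338, 326, 339, 331, 334, 334, 320]
t=7: [215, 224, 214, 220, 218, 218, 228]
t=8: [322, 329, 322, 326, 325, 325, 332]
t=9: [231, 226, 231, 229, 229, 229, 224]
t=10: [341, 337, 341, 339, 339, 339, 336]
t=11: [207, 210, 207, 209, 209, 209, 211]
t=12: [308, 310, 308, 309, 309, 309, 311]
t=13: [254, 252, 254, 253, 253, 253, 252]
t=14: [336, 338, 336, 337, 337, 337, 338]
t=15: [213, 211, 213, 212, 212, 212, 211]
t=16: [315, 313, 315, 314, 314, 314, 313]
t=17: [245, 247, 245, 246, 246, 246, 247]
t=18: [348, 346, 348, 347, 347, 347, 346]
t=19: [196, 198, 196, 197, 197, 197, 198]
t=20: [291, 293, 291, 292, 292, 292, 293]
t=21: [280, 278, 280, 279, 279, 279, 278]
t=22: [297, 299, 297, 298, 298, 298, 299]
t=23: [271, 269, 271, 270, 270, 270, 269]
t=24: [310, 312, 310, 311, 311, 311, 312]
t=25: [251, 249, 251, 250, 250, 250, 249]
t=26: [340, 342, 340, 341, 341, 341, 342]
t=27: [207, 205, 207, 206, 206, 206, 205]
t=28: [306, 304, 306, 305, 305, 305, 304]
t=29: [258, 260, 258, 259, 259, 259, 260]
t=30: [329, 327, 329, 328, 328, 328, 327]
t=31: [224, 226, 224, 225, 225, 225, 226]
t=32: [333, 335, 333, 334, 334, 334, 335]
t=33: [217, 215, 217, 216, 216, 216, 215]
t=34: [321, 319, 321, 320, 320, 320, 319]
t=35: [236, 238, 236, 237, 237, 237, 238]
t=36: [351, 353, 351, 352, 352, 352, 353]
t=37: [190, 188, 190, 189, 189, 189, 188]
t=38: [281, 279, 281, 280, 280, 280, 279]
t=39: [296, 297, 296, 297, 297, 297, 297]
t=40: [272, 272, 272, 272, 272, 272, 272]
t=41: [309, 309, 309, 309, 309, 309, 309]
t=42: [254, 254, 254, 254, 254, 254, 254]
t=43: [336, 336, 336, 336, 336, 336, 336]
t=44: [214, 214, 214, 214, 214, 214, 214]
t=45: [318, 318, 318, 318, 318, 318, 318]
t=46: [240, 240, 240, 240, 240, 240, 240]
t=47: [357, 357, 357, 357, 357, 357, 357]
t=48: [182, 182, 182, 182, 182, 182, 182]
t=49: [270, 270, 270, 270, 270, 270, 270]
t=50: [312, 312, 312, 312, 312, 312, 312]
t=51: [249, 249, 249, 249, 249, 249, 249]
t=52: [343, 343, 343, 343, 343, 343, 343]
t=53: [203, 203, 203, 203, 203, 203, 203]
t=54: [301, 301, 301, 301, 301, 301, 301]
t=55: [266, 266, 266, 266, 266, 266, 266]
t=56: [318, 318, 318, 318, 318, 318, 318]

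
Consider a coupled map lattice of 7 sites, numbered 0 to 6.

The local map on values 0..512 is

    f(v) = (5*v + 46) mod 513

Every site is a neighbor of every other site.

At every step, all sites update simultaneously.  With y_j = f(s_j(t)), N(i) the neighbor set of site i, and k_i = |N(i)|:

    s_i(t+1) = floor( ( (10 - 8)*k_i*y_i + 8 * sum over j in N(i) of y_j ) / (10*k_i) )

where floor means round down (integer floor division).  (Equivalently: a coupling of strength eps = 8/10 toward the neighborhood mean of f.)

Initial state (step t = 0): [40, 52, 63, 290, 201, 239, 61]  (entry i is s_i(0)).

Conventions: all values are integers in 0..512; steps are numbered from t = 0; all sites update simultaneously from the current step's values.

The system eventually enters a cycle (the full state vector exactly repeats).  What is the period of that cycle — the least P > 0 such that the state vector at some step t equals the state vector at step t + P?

Answer: 18
Key observation: The state at step 6, [396, 396, 396, 396, 396, 396, 396], reappears at step 24 — and no state repeats earlier — so the cycle the system enters has period 18.

Derivation:
t=0: [40, 52, 63, 290, 201, 239, 61]
t=1: [279, 283, 287, 294, 264, 277, 286]
t=2: [426, 427, 429, 431, 421, 425, 428]
t=3: [127, 127, 128, 129, 125, 127, 128]
t=4: [169, 169, 169, 170, 168, 169, 169]
t=5: [378, 378, 378, 378, 377, 378, 378]
t=6: [396, 396, 396, 396, 396, 396, 396]
t=7: [487, 487, 487, 487, 487, 487, 487]
t=8: [429, 429, 429, 429, 429, 429, 429]
t=9: [139, 139, 139, 139, 139, 139, 139]
t=10: [228, 228, 228, 228, 228, 228, 228]
t=11: [160, 160, 160, 160, 160, 160, 160]
t=12: [333, 333, 333, 333, 333, 333, 333]
t=13: [172, 172, 172, 172, 172, 172, 172]
t=14: [393, 393, 393, 393, 393, 393, 393]
t=15: [472, 472, 472, 472, 472, 472, 472]
t=16: [354, 354, 354, 354, 354, 354, 354]
t=17: [277, 277, 277, 277, 277, 277, 277]
t=18: [405, 405, 405, 405, 405, 405, 405]
t=19: [19, 19, 19, 19, 19, 19, 19]
t=20: [141, 141, 141, 141, 141, 141, 141]
t=21: [238, 238, 238, 238, 238, 238, 238]
t=22: [210, 210, 210, 210, 210, 210, 210]
t=23: [70, 70, 70, 70, 70, 70, 70]
t=24: [396, 396, 396, 396, 396, 396, 396]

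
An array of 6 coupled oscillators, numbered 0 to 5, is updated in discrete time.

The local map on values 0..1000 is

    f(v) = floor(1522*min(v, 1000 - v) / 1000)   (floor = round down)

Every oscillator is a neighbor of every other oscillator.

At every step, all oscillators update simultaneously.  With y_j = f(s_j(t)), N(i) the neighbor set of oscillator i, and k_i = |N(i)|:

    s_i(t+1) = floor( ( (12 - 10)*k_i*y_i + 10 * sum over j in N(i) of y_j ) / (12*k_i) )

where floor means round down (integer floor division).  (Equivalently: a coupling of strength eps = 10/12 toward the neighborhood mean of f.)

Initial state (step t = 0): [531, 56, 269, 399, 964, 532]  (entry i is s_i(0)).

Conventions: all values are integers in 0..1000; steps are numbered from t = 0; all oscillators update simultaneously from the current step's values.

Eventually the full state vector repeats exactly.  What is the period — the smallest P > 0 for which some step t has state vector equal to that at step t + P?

Simulating step by step:
t=0: [531, 56, 269, 399, 964, 532]
t=1: [430, 430, 430, 430, 430, 430]
t=2: [654, 654, 654, 654, 654, 654]
t=3: [526, 526, 526, 526, 526, 526]
t=4: [721, 721, 721, 721, 721, 721]
t=5: [424, 424, 424, 424, 424, 424]
t=6: [645, 645, 645, 645, 645, 645]
t=7: [540, 540, 540, 540, 540, 540]
t=8: [700, 700, 700, 700, 700, 700]
t=9: [456, 456, 456, 456, 456, 456]
t=10: [694, 694, 694, 694, 694, 694]
t=11: [465, 465, 465, 465, 465, 465]
t=12: [707, 707, 707, 707, 707, 707]
t=13: [445, 445, 445, 445, 445, 445]
t=14: [677, 677, 677, 677, 677, 677]
t=15: [491, 491, 491, 491, 491, 491]
t=16: [747, 747, 747, 747, 747, 747]
t=17: [385, 385, 385, 385, 385, 385]
t=18: [585, 585, 585, 585, 585, 585]
t=19: [631, 631, 631, 631, 631, 631]
t=20: [561, 561, 561, 561, 561, 561]
t=21: [668, 668, 668, 668, 668, 668]
t=22: [505, 505, 505, 505, 505, 505]
t=23: [753, 753, 753, 753, 753, 753]
t=24: [375, 375, 375, 375, 375, 375]
t=25: [570, 570, 570, 570, 570, 570]
t=26: [654, 654, 654, 654, 654, 654]

Answer: 24
Key observation: The state at step 2, [654, 654, 654, 654, 654, 654], reappears at step 26 — and no state repeats earlier — so the cycle the system enters has period 24.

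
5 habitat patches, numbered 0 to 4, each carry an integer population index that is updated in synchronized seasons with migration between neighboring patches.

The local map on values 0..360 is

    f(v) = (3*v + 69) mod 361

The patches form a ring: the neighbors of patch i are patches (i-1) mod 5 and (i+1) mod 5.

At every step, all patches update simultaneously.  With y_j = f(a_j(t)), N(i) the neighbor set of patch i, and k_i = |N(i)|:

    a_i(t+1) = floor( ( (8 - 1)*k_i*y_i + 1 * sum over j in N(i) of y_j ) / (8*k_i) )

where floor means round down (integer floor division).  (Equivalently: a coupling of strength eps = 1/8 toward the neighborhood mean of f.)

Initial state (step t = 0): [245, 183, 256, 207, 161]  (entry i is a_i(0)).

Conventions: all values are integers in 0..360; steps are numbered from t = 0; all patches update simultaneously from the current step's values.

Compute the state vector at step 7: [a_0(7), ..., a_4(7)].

Simulating step by step:
t=0: [245, 183, 256, 207, 161]
t=1: [99, 237, 137, 307, 192]
t=2: [25, 58, 124, 259, 265]
t=3: [150, 226, 92, 122, 141]
t=4: [148, 53, 308, 94, 129]
t=5: [153, 225, 273, 330, 114]
t=6: [150, 40, 167, 308, 75]
t=7: [168, 188, 211, 268, 284]

Answer: [168, 188, 211, 268, 284]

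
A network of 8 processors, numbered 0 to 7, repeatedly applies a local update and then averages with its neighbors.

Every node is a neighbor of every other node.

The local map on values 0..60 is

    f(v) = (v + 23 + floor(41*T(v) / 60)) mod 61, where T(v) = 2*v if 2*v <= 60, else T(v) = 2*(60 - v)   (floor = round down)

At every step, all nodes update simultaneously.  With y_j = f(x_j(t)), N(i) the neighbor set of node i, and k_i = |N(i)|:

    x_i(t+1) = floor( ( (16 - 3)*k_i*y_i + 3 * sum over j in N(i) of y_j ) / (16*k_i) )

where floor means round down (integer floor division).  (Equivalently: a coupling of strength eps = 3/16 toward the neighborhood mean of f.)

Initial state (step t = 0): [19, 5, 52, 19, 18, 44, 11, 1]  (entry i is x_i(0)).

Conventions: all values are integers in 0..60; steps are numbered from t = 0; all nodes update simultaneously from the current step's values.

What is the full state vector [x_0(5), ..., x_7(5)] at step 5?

Simulating step by step:
t=0: [19, 5, 52, 19, 18, 44, 11, 1]
t=1: [9, 31, 23, 9, 7, 25, 43, 24]
t=2: [41, 31, 19, 41, 37, 22, 28, 20]
t=3: [26, 29, 9, 26, 28, 15, 26, 11]
t=4: [25, 31, 42, 25, 29, 53, 25, 45]
t=5: [21, 30, 27, 21, 29, 24, 21, 26]

Answer: [21, 30, 27, 21, 29, 24, 21, 26]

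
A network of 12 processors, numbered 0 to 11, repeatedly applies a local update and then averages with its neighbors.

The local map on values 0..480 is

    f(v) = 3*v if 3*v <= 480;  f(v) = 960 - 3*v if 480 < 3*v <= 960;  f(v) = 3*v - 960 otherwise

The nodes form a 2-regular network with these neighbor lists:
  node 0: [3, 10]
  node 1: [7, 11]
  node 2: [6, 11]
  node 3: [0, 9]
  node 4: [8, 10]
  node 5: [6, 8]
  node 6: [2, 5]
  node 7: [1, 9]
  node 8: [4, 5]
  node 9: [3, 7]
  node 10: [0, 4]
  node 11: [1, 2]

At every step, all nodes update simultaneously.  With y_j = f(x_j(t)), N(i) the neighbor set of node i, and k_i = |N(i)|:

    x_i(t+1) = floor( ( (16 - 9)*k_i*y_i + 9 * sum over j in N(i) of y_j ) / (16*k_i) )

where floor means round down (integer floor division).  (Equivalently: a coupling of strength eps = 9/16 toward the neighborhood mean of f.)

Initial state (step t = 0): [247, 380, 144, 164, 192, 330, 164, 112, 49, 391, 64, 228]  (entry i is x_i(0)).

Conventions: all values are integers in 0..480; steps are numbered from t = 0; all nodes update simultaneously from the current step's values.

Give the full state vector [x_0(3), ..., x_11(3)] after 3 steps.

Simulating step by step:
t=0: [247, 380, 144, 164, 192, 330, 164, 112, 49, 391, 64, 228]
t=1: [281, 250, 398, 326, 263, 186, 334, 257, 180, 319, 253, 292]
t=2: [112, 168, 137, 41, 249, 305, 197, 142, 344, 59, 168, 161]
t=3: [309, 453, 417, 198, 241, 143, 289, 364, 104, 231, 353, 452]

Answer: [309, 453, 417, 198, 241, 143, 289, 364, 104, 231, 353, 452]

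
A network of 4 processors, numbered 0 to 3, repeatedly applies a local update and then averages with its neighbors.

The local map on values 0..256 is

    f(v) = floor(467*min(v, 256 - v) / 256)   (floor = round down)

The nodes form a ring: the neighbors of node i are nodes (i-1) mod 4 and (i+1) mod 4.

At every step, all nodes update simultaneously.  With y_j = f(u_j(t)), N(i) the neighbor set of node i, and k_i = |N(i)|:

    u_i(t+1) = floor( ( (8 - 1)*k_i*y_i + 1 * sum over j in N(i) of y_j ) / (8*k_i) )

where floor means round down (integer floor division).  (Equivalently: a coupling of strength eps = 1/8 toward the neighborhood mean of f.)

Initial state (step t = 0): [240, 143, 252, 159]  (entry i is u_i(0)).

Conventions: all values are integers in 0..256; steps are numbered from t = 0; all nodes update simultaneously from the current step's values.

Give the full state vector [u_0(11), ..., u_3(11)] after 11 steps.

Simulating step by step:
t=0: [240, 143, 252, 159]
t=1: [49, 182, 30, 156]
t=2: [97, 126, 67, 168]
t=3: [178, 219, 131, 158]
t=4: [139, 81, 214, 178]
t=5: [204, 146, 84, 142]
t=6: [107, 190, 159, 196]
t=7: [184, 128, 168, 118]
t=8: [142, 222, 168, 206]
t=9: [190, 77, 149, 102]
t=10: [125, 142, 191, 182]
t=11: [220, 202, 124, 138]

Answer: [220, 202, 124, 138]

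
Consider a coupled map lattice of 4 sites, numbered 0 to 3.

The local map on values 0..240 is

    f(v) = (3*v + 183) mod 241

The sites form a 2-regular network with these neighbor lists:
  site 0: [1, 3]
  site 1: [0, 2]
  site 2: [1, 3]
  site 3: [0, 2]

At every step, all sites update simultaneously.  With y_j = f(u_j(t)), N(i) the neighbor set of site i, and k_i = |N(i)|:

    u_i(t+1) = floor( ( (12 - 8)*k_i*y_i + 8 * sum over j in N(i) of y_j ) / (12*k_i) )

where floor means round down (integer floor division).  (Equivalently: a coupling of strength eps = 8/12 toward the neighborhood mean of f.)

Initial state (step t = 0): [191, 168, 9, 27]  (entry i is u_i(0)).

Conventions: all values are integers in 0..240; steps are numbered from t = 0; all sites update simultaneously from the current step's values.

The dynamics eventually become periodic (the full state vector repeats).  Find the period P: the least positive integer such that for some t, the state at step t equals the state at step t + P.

Answer: 4
Key observation: The state at step 7, [153, 135, 132, 154], reappears at step 11 — and no state repeats earlier — so the cycle the system enters has period 4.

Derivation:
t=0: [191, 168, 9, 27]
t=1: [87, 149, 146, 88]
t=2: [185, 163, 164, 182]
t=3: [70, 132, 129, 71]
t=4: [134, 112, 113, 131]
t=5: [78, 60, 57, 79]
t=6: [159, 137, 138, 156]
t=7: [153, 135, 132, 154]
t=8: [143, 121, 122, 140]
t=9: [105, 87, 84, 106]
t=10: [79, 137, 138, 76]
t=11: [153, 135, 132, 154]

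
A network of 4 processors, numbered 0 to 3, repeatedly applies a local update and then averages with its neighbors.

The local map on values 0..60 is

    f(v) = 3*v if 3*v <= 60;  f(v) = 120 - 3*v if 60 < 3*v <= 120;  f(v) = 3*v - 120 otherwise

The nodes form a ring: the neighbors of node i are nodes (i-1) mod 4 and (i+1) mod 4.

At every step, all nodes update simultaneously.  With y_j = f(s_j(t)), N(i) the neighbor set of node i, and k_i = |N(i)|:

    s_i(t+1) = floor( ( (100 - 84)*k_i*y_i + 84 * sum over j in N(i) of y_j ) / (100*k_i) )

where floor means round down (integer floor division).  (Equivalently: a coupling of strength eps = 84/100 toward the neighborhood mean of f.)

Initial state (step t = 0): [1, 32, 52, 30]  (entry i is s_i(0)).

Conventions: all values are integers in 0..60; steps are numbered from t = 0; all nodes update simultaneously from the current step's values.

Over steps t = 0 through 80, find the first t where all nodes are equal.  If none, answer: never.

Answer: 11
Key observation: Synchronization is absorbing here: once all nodes are equal they stay equal, and step 11 is the first all-equal step.

Derivation:
t=0: [1, 32, 52, 30]  (not all equal)
t=1: [23, 20, 28, 21]  (not all equal)
t=2: [57, 46, 54, 45]  (not all equal)
t=3: [22, 41, 20, 41]  (not all equal)
t=4: [11, 48, 12, 48]  (not all equal)
t=5: [25, 32, 25, 32]  (not all equal)
t=6: [27, 41, 27, 41]  (not all equal)
t=7: [8, 33, 8, 33]  (not all equal)
t=8: [21, 23, 21, 23]  (not all equal)
t=9: [51, 56, 51, 56]  (not all equal)
t=10: [45, 35, 45, 35]  (not all equal)
t=11: [15, 15, 15, 15]  (all equal)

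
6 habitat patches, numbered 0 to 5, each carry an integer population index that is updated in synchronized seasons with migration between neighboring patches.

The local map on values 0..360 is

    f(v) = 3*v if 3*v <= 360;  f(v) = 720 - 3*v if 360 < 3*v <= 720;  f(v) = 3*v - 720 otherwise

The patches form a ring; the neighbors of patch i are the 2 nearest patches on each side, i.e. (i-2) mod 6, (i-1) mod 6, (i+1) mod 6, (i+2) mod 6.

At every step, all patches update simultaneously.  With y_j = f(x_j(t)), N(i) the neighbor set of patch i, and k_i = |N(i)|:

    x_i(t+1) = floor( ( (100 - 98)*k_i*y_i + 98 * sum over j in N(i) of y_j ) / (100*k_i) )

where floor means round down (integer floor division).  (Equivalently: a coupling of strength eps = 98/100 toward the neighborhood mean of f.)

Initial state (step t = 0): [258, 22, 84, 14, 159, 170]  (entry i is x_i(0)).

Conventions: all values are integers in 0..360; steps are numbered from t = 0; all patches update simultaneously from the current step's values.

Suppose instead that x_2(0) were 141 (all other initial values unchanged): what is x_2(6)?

Answer: x_2(6) = 61
Key observation: This trace re-runs the system from the modified initial state.

Derivation:
t=0: [258, 22, 141, 14, 159, 170]
t=1: [201, 149, 105, 200, 152, 103]
t=2: [286, 216, 195, 286, 216, 195]
t=3: [104, 135, 105, 104, 135, 105]
t=4: [314, 313, 313, 314, 313, 313]
t=5: [219, 220, 220, 219, 220, 220]
t=6: [60, 61, 61, 60, 61, 61]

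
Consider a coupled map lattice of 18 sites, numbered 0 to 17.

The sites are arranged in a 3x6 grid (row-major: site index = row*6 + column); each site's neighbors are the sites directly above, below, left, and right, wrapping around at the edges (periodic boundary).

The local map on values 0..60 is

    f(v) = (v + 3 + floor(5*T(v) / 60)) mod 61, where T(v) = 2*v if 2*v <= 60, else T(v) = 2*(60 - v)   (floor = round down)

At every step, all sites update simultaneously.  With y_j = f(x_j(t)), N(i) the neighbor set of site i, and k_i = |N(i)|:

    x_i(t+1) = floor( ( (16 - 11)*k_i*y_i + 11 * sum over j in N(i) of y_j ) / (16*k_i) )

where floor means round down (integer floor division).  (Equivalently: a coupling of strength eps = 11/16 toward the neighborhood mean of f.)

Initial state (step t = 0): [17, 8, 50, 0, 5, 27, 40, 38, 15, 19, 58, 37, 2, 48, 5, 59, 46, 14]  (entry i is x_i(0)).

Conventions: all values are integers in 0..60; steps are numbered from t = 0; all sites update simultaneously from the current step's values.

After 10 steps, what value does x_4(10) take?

Answer: x_4(10) = 3

Derivation:
t=0: [17, 8, 50, 0, 5, 27, 40, 38, 15, 19, 58, 37, 2, 48, 5, 59, 46, 14]
t=1: [23, 33, 24, 16, 17, 26, 33, 36, 28, 11, 21, 30, 25, 28, 24, 15, 20, 28]
t=2: [33, 36, 31, 21, 25, 31, 36, 39, 31, 22, 25, 35, 33, 36, 30, 22, 26, 33]
t=3: [40, 41, 36, 30, 32, 38, 42, 42, 37, 30, 33, 39, 41, 41, 37, 30, 33, 38]
t=4: [46, 46, 42, 39, 40, 43, 46, 46, 43, 39, 40, 44, 46, 46, 42, 39, 40, 44]
t=5: [50, 50, 48, 45, 46, 48, 50, 50, 48, 45, 46, 48, 50, 50, 48, 45, 46, 48]
t=6: [53, 53, 52, 50, 51, 52, 53, 53, 52, 50, 51, 52, 53, 53, 52, 50, 51, 52]
t=7: [56, 56, 55, 54, 55, 56, 56, 56, 55, 54, 55, 56, 56, 56, 55, 54, 55, 56]
t=8: [59, 58, 58, 58, 58, 58, 59, 58, 58, 58, 58, 58, 59, 58, 58, 58, 58, 58]
t=9: [0, 0, 0, 0, 0, 0, 0, 0, 0, 0, 0, 0, 0, 0, 0, 0, 0, 0]
t=10: [3, 3, 3, 3, 3, 3, 3, 3, 3, 3, 3, 3, 3, 3, 3, 3, 3, 3]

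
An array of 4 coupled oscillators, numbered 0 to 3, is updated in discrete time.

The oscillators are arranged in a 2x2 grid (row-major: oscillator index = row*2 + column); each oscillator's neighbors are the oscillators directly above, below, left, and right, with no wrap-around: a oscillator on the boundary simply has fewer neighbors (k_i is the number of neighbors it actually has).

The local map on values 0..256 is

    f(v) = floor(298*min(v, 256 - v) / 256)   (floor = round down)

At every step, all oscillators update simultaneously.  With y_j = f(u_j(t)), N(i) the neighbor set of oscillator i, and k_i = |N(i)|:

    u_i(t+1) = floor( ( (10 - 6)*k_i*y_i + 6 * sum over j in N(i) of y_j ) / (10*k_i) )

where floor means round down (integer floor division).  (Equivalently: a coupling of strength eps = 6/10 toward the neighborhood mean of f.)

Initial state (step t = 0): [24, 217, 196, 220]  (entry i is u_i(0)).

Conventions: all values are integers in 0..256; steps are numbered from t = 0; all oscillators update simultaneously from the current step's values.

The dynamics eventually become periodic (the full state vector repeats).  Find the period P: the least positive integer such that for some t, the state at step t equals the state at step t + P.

Answer: 2
Key observation: The state at step 9, [140, 140, 140, 140], reappears at step 11 — and no state repeats earlier — so the cycle the system enters has period 2.

Derivation:
t=0: [24, 217, 196, 220]
t=1: [45, 38, 48, 50]
t=2: [50, 50, 55, 52]
t=3: [59, 58, 61, 60]
t=4: [68, 67, 69, 69]
t=5: [78, 78, 79, 79]
t=6: [90, 90, 90, 90]
t=7: [104, 104, 104, 104]
t=8: [121, 121, 121, 121]
t=9: [140, 140, 140, 140]
t=10: [135, 135, 135, 135]
t=11: [140, 140, 140, 140]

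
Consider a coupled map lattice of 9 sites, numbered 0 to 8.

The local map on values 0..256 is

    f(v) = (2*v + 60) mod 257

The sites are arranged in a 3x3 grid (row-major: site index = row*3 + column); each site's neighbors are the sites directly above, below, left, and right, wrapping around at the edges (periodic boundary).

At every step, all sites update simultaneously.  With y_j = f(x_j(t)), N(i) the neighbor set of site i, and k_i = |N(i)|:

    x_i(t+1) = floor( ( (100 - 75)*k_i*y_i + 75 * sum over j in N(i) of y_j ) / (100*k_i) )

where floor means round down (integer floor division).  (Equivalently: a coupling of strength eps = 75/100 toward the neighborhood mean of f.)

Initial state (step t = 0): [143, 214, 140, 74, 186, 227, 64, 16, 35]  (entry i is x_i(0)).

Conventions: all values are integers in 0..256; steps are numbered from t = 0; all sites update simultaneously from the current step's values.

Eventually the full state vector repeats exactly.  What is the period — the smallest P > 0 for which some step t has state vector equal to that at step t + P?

Simulating step by step:
t=0: [143, 214, 140, 74, 186, 227, 64, 16, 35]
t=1: [155, 140, 105, 136, 143, 111, 144, 158, 100]
t=2: [77, 83, 45, 78, 78, 40, 80, 79, 47]
t=3: [205, 206, 175, 202, 204, 173, 205, 207, 175]
t=4: [201, 202, 175, 199, 200, 173, 201, 202, 175]
t=5: [194, 195, 172, 193, 194, 170, 194, 195, 172]
t=6: [182, 183, 163, 181, 182, 162, 182, 183, 163]
t=7: [159, 160, 143, 159, 159, 142, 159, 160, 143]
t=8: [115, 115, 101, 114, 115, 100, 115, 115, 101]
t=9: [27, 27, 15, 26, 27, 14, 27, 27, 15]
t=10: [109, 109, 98, 108, 108, 98, 109, 109, 98]
t=11: [64, 64, 167, 64, 64, 167, 64, 64, 167]
t=12: [178, 178, 156, 178, 178, 156, 178, 178, 156]
t=13: [150, 150, 131, 150, 150, 131, 150, 150, 131]
t=14: [95, 95, 79, 95, 95, 79, 95, 95, 79]
t=15: [244, 244, 230, 244, 244, 230, 244, 244, 230]
t=16: [28, 28, 16, 28, 28, 16, 28, 28, 16]
t=17: [111, 111, 101, 111, 111, 101, 111, 111, 101]
t=18: [21, 21, 12, 21, 21, 12, 21, 21, 12]
t=19: [98, 98, 90, 98, 98, 90, 98, 98, 90]
t=20: [253, 253, 246, 253, 253, 246, 253, 253, 246]
t=21: [49, 49, 43, 49, 49, 43, 49, 49, 43]
t=22: [155, 155, 150, 155, 155, 150, 155, 155, 150]
t=23: [111, 111, 106, 111, 111, 106, 111, 111, 106]
t=24: [23, 23, 18, 23, 23, 18, 23, 23, 18]
t=25: [104, 104, 99, 104, 104, 99, 104, 104, 99]
t=26: [9, 9, 4, 9, 9, 4, 9, 9, 4]
t=27: [76, 76, 71, 76, 76, 71, 76, 76, 71]
t=28: [210, 210, 205, 210, 210, 205, 210, 210, 205]
t=29: [221, 221, 216, 221, 221, 216, 221, 221, 216]
t=30: [243, 243, 238, 243, 243, 238, 243, 243, 238]
t=31: [30, 30, 25, 30, 30, 25, 30, 30, 25]
t=32: [118, 118, 113, 118, 118, 113, 118, 118, 113]
t=33: [37, 37, 32, 37, 37, 32, 37, 37, 32]
t=34: [132, 132, 127, 132, 132, 127, 132, 132, 127]
t=35: [65, 65, 60, 65, 65, 60, 65, 65, 60]
t=36: [188, 188, 183, 188, 188, 183, 188, 188, 183]
t=37: [177, 177, 172, 177, 177, 172, 177, 177, 172]
t=38: [155, 155, 150, 155, 155, 150, 155, 155, 150]

Answer: 16
Key observation: The state at step 22, [155, 155, 150, 155, 155, 150, 155, 155, 150], reappears at step 38 — and no state repeats earlier — so the cycle the system enters has period 16.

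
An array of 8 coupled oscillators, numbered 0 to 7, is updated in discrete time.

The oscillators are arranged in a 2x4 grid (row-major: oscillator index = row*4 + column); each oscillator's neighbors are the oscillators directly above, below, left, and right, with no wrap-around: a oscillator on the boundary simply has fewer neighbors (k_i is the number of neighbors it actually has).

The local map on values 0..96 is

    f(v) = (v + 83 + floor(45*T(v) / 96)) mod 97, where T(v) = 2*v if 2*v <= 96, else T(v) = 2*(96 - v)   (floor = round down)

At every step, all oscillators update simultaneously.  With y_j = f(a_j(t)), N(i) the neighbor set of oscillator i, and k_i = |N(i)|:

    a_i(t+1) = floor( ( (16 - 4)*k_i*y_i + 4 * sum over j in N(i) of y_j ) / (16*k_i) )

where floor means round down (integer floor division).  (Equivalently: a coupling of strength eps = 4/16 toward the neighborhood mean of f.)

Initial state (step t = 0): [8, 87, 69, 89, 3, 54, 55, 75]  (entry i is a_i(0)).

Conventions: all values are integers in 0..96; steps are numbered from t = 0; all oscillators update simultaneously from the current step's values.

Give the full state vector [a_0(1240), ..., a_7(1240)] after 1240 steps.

Answer: [81, 81, 81, 81, 81, 81, 81, 81]
Key observation: The state at step 5, [81, 81, 81, 81, 81, 81, 81, 81], reappears at step 6: the system is in a cycle of period 1 from step 5 on.  Therefore the state at step 1240 equals the state at step 5 + ((1240 - 5) mod 1) = 5, which is [81, 81, 81, 81, 81, 81, 81, 81].

Derivation:
t=0: [8, 87, 69, 89, 3, 54, 55, 75]
t=1: [21, 74, 80, 80, 76, 79, 79, 80]
t=2: [39, 75, 80, 81, 73, 80, 80, 80]
t=3: [65, 78, 80, 81, 77, 80, 81, 81]
t=4: [80, 80, 80, 81, 80, 80, 81, 81]
t=5: [81, 81, 81, 81, 81, 81, 81, 81]
t=6: [81, 81, 81, 81, 81, 81, 81, 81]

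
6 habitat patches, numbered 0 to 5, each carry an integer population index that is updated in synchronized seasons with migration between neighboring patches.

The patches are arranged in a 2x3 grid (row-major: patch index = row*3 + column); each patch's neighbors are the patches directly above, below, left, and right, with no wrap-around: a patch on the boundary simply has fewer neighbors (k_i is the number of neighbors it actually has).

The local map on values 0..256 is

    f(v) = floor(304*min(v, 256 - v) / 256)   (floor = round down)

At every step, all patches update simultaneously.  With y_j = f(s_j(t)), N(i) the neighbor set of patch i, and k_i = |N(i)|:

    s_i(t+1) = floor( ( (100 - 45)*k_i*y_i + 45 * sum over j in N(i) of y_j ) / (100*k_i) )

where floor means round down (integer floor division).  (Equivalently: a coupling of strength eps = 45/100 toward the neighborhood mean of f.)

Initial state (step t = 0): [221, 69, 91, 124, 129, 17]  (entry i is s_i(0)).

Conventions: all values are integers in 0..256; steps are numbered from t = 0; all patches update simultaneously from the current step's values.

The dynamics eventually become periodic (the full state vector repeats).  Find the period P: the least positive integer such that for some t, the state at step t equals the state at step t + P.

Simulating step by step:
t=0: [221, 69, 91, 124, 129, 17]
t=1: [73, 89, 82, 123, 119, 69]
t=2: [103, 106, 95, 131, 127, 98]
t=3: [128, 126, 115, 142, 140, 122]
t=4: [147, 145, 140, 139, 139, 140]
t=5: [131, 132, 135, 135, 136, 137]
t=6: [146, 145, 143, 143, 142, 141]
t=7: [131, 131, 133, 133, 134, 135]
t=8: [147, 147, 145, 146, 144, 143]
t=9: [129, 129, 131, 130, 132, 133]
t=10: [149, 149, 148, 148, 147, 146]
t=11: [127, 127, 128, 128, 128, 129]
t=12: [150, 150, 151, 151, 151, 150]
t=13: [124, 124, 124, 124, 124, 124]
t=14: [147, 147, 147, 147, 147, 147]
t=15: [129, 129, 129, 129, 129, 129]
t=16: [150, 150, 150, 150, 150, 150]
t=17: [125, 125, 125, 125, 125, 125]
t=18: [148, 148, 148, 148, 148, 148]
t=19: [128, 128, 128, 128, 128, 128]
t=20: [152, 152, 152, 152, 152, 152]
t=21: [123, 123, 123, 123, 123, 123]
t=22: [146, 146, 146, 146, 146, 146]
t=23: [130, 130, 130, 130, 130, 130]
t=24: [149, 149, 149, 149, 149, 149]
t=25: [127, 127, 127, 127, 127, 127]
t=26: [150, 150, 150, 150, 150, 150]

Answer: 10
Key observation: The state at step 16, [150, 150, 150, 150, 150, 150], reappears at step 26 — and no state repeats earlier — so the cycle the system enters has period 10.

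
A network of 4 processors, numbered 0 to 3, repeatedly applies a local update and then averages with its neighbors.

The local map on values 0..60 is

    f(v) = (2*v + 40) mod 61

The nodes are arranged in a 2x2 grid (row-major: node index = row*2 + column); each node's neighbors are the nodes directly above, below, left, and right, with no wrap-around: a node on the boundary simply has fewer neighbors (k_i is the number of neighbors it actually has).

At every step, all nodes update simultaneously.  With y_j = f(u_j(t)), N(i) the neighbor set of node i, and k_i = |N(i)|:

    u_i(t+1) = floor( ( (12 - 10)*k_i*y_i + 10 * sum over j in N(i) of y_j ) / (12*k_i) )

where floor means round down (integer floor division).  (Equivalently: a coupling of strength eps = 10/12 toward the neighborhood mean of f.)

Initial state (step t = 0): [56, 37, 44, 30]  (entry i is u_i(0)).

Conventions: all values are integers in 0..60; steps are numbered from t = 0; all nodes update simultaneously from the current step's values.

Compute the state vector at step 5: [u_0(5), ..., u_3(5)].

Simulating step by step:
t=0: [56, 37, 44, 30]
t=1: [29, 37, 29, 31]
t=2: [43, 41, 38, 44]
t=3: [23, 4, 13, 23]
t=4: [26, 28, 21, 26]
t=5: [28, 31, 29, 28]

Answer: [28, 31, 29, 28]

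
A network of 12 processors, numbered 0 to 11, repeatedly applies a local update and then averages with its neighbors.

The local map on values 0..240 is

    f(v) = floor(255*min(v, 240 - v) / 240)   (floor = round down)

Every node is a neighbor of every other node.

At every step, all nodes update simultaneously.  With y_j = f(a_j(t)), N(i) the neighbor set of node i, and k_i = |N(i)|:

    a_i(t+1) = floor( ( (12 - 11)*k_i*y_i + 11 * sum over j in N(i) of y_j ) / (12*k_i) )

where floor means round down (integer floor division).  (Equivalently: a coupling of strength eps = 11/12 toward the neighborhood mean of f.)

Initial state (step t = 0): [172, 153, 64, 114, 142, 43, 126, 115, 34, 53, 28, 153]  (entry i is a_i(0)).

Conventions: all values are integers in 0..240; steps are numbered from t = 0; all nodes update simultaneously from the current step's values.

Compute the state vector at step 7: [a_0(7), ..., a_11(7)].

Simulating step by step:
t=0: [172, 153, 64, 114, 142, 43, 126, 115, 34, 53, 28, 153]
t=1: [79, 79, 79, 79, 79, 79, 79, 79, 79, 79, 79, 79]
t=2: [83, 83, 83, 83, 83, 83, 83, 83, 83, 83, 83, 83]
t=3: [88, 88, 88, 88, 88, 88, 88, 88, 88, 88, 88, 88]
t=4: [93, 93, 93, 93, 93, 93, 93, 93, 93, 93, 93, 93]
t=5: [98, 98, 98, 98, 98, 98, 98, 98, 98, 98, 98, 98]
t=6: [104, 104, 104, 104, 104, 104, 104, 104, 104, 104, 104, 104]
t=7: [110, 110, 110, 110, 110, 110, 110, 110, 110, 110, 110, 110]

Answer: [110, 110, 110, 110, 110, 110, 110, 110, 110, 110, 110, 110]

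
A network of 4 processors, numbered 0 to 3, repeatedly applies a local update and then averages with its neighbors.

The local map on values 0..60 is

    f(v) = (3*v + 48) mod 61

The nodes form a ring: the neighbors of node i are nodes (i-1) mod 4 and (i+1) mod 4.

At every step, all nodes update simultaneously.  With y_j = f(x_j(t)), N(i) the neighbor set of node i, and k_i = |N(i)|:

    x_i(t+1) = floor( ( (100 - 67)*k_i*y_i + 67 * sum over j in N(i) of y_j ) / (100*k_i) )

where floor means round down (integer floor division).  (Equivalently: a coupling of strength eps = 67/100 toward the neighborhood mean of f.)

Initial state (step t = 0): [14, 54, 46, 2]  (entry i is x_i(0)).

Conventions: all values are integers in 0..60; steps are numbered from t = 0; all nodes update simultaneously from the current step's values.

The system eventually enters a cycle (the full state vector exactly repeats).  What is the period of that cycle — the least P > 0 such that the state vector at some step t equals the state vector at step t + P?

Answer: 2
Key observation: The state at step 5, [16, 18, 27, 27], reappears at step 7 — and no state repeats earlier — so the cycle the system enters has period 2.

Derivation:
t=0: [14, 54, 46, 2]
t=1: [36, 19, 28, 28]
t=2: [29, 29, 21, 18]
t=3: [22, 25, 34, 34]
t=4: [27, 27, 18, 36]
t=5: [16, 18, 27, 27]
t=6: [27, 27, 18, 16]
t=7: [16, 18, 27, 27]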